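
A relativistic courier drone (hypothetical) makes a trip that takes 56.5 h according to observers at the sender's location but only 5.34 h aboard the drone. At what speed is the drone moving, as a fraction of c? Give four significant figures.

The proper time is measured aboard the drone (both events occur at the drone's location); Δt is measured at the sender's location. γ = Δt/τ = 56.5/5.34 = 10.58.
β = √(1 − 1/γ²) = √(1 − 0.008933) = √0.9911

v = 0.9955c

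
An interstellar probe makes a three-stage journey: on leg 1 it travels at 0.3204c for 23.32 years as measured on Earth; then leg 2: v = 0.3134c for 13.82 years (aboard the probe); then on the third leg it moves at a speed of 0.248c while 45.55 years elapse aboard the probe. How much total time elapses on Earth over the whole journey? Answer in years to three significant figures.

Δt = 84.9 years

Leg 1: 23.32 years is already measured on Earth.
Leg 2: γ = 1/√(1 − 0.3134²) = 1/√0.9018 = 1.053; Δt_2 = 1.053 × 13.82 = 14.55 years.
Leg 3: γ = 1/√(1 − 0.248²) = 1/√0.9385 = 1.032; Δt_3 = 1.032 × 45.55 = 47.02 years.
Total: 23.32 + 14.55 + 47.02 years.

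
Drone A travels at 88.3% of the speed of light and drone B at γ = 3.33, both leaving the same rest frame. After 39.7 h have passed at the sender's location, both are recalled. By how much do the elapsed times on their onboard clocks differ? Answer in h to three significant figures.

|τ_A − τ_B| = 6.71 h

A: β = 0.883; γ = 1/√(1 − 0.883²) = 1/√0.2203 = 2.131; τ_A = 39.7/2.131 = 18.63 h.
B: γ = 3.33; τ_B = 39.7/3.330 = 11.92 h.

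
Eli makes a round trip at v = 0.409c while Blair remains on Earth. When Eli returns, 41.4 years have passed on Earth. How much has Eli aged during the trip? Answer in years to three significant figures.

γ = 1/√(1 − 0.409²) = 1/√0.8327 = 1.096
Eli's clock measures proper time along the trip: τ = Δt/γ = 41.4/1.096 years.

τ = 37.8 years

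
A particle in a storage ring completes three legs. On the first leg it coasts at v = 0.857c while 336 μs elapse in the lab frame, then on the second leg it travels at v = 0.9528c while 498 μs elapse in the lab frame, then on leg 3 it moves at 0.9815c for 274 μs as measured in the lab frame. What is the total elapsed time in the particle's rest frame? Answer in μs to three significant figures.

τ = 377 μs

Leg 1: γ = 1/√(1 − 0.857²) = 1/√0.2656 = 1.941; τ_1 = 336/1.941 = 173.1 μs.
Leg 2: γ = 1/√(1 − 0.9528²) = 1/√0.09217 = 3.294; τ_2 = 498/3.294 = 151.2 μs.
Leg 3: γ = 1/√(1 − 0.9815²) = 1/√0.03666 = 5.223; τ_3 = 274/5.223 = 52.46 μs.
Total: 173.1 + 151.2 + 52.46 μs.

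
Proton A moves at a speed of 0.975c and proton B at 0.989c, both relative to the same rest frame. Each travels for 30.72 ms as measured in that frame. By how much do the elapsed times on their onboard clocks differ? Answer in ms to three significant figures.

|τ_A − τ_B| = 2.28 ms

A: γ = 1/√(1 − 0.975²) = 1/√0.04938 = 4.500; τ_A = 30.72/4.500 = 6.826 ms.
B: γ = 1/√(1 − 0.989²) = 1/√0.02188 = 6.761; τ_B = 30.72/6.761 = 4.544 ms.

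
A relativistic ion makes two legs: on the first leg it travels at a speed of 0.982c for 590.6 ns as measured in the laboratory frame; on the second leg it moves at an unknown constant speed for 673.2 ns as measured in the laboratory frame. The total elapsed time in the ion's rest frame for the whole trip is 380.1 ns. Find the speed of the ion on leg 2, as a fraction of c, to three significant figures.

Leg 1: γ = 1/√(1 − 0.982²) = 1/√0.03568 = 5.294; τ_1 = 590.6/5.294 = 111.6 ns.
Leg 2: speed unknown; τ_2 = 673.2/γ_2.
Total proper time: 111.6 + τ_2 = 380.1, so τ_2 = 380.1 − 111.6 = 268.5 ns.
γ_2 = 673.2/268.5 = 2.507; β = √(1 − 1/γ²) = √0.8409.

β = 0.917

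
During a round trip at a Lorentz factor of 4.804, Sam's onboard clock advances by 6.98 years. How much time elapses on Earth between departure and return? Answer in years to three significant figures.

Δt = 33.5 years

γ = 4.804
Earth-frame duration is the dilated interval: Δt = γτ = 4.804 × 6.98 years.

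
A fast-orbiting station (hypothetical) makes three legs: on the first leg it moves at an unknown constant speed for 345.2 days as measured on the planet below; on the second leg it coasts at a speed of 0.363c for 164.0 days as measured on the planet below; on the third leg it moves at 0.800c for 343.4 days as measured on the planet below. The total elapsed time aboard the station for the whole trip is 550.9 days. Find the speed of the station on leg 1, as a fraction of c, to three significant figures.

Leg 1: speed unknown; τ_1 = 345.2/γ_1.
Leg 2: γ = 1/√(1 − 0.363²) = 1/√0.8682 = 1.073; τ_2 = 164.0/1.073 = 152.8 days.
Leg 3: γ = 1/√(1 − 0.800²) = 5/3 ≈ 1.667; τ_3 = 343.4/1.667 = 206.0 days.
Total proper time: τ_1 + 152.8 + 206.0 = 550.9, so τ_1 = 550.9 − 358.9 = 192.0 days.
γ_1 = 345.2/192.0 = 1.797; β = √(1 − 1/γ²) = √0.6905.

β = 0.831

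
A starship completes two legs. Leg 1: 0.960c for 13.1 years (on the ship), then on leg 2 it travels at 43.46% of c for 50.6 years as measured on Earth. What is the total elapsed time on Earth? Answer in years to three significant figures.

Leg 1: γ = 1/√(1 − 0.960²) = 25/7 ≈ 3.571; Δt_1 = 3.571 × 13.1 = 46.79 years.
Leg 2: 50.6 years is already measured on Earth.
Total: 46.79 + 50.60 years.

Δt = 97.4 years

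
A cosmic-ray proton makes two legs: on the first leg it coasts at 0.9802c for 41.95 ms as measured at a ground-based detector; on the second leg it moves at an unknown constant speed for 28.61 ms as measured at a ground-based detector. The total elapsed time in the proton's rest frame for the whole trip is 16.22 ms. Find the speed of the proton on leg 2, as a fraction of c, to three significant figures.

Leg 1: γ = 1/√(1 − 0.9802²) = 1/√0.03921 = 5.050; τ_1 = 41.95/5.050 = 8.307 ms.
Leg 2: speed unknown; τ_2 = 28.61/γ_2.
Total proper time: 8.307 + τ_2 = 16.22, so τ_2 = 16.22 − 8.307 = 7.913 ms.
γ_2 = 28.61/7.913 = 3.615; β = √(1 − 1/γ²) = √0.9235.

β = 0.961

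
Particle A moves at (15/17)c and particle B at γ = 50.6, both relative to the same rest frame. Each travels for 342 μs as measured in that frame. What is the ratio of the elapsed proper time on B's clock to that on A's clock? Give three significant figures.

A: γ = 1/√(1 − (15/17)²) = 17/8 = 2.125. B: γ = 50.6.
τ_A/τ_B = γ_B/γ_A = 50.60/2.125 = 23.81, so τ_B/τ_A = 0.04200.

τ_B/τ_A = 0.0420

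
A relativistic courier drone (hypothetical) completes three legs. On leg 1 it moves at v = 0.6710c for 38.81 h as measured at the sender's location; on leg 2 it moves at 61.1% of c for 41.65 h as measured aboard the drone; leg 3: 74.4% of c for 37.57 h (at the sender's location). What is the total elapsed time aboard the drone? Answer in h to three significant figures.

τ = 95.5 h

Leg 1: γ = 1/√(1 − 0.6710²) = 1/√0.5498 = 1.349; τ_1 = 38.81/1.349 = 28.78 h.
Leg 2: 41.65 h is already measured aboard the drone.
Leg 3: β = 0.744; γ = 1/√(1 − 0.744²) = 1/√0.4465 = 1.497; τ_3 = 37.57/1.497 = 25.10 h.
Total: 28.78 + 41.65 + 25.10 h.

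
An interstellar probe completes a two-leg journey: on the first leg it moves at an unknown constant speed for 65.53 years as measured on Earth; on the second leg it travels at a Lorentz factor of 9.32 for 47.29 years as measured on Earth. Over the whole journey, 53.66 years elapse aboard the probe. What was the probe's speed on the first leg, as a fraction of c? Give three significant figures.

β = 0.671

Leg 1: speed unknown; τ_1 = 65.53/γ_1.
Leg 2: γ = 9.32; τ_2 = 47.29/9.320 = 5.074 years.
Total proper time: τ_1 + 5.074 = 53.66, so τ_1 = 53.66 − 5.074 = 48.59 years.
γ_1 = 65.53/48.59 = 1.349; β = √(1 − 1/γ²) = √0.4503.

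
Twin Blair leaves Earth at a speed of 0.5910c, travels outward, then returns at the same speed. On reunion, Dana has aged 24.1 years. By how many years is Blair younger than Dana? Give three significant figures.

γ = 1/√(1 − 0.5910²) = 1/√0.6507 = 1.240
Blair's elapsed proper time: τ = 24.1/1.240 = 19.44 years.
Age gap = Δt − τ = 24.1 − 19.44 years.

Δt − τ = 4.66 years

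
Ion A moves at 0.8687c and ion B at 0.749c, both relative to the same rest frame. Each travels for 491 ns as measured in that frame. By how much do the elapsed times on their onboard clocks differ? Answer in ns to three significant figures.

|τ_A − τ_B| = 82.1 ns

A: γ = 1/√(1 − 0.8687²) = 1/√0.2454 = 2.019; τ_A = 491/2.019 = 243.2 ns.
B: γ = 1/√(1 − 0.749²) = 1/√0.4390 = 1.509; τ_B = 491/1.509 = 325.3 ns.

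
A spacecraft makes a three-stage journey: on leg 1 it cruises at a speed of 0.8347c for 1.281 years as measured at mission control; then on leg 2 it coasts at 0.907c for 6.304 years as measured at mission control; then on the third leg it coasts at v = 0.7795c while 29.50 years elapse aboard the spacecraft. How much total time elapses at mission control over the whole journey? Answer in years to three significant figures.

Leg 1: 1.281 years is already measured at mission control.
Leg 2: 6.304 years is already measured at mission control.
Leg 3: γ = 1/√(1 − 0.7795²) = 1/√0.3924 = 1.596; Δt_3 = 1.596 × 29.50 = 47.09 years.
Total: 1.281 + 6.304 + 47.09 years.

Δt = 54.7 years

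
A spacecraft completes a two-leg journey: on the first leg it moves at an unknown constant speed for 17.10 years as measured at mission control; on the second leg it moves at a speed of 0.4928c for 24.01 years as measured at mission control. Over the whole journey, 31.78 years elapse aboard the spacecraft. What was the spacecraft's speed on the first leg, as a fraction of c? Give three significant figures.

Leg 1: speed unknown; τ_1 = 17.10/γ_1.
Leg 2: γ = 1/√(1 − 0.4928²) = 1/√0.7571 = 1.149; τ_2 = 24.01/1.149 = 20.89 years.
Total proper time: τ_1 + 20.89 = 31.78, so τ_1 = 31.78 − 20.89 = 10.89 years.
γ_1 = 17.10/10.89 = 1.571; β = √(1 − 1/γ²) = √0.5946.

β = 0.771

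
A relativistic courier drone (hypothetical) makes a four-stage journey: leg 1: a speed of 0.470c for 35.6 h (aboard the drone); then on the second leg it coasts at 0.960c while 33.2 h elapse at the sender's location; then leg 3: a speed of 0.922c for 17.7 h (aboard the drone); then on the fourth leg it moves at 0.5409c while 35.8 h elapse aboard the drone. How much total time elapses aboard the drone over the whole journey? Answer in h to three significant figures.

τ = 98.4 h

Leg 1: 35.6 h is already measured aboard the drone.
Leg 2: γ = 1/√(1 − 0.960²) = 25/7 ≈ 3.571; τ_2 = 33.2/3.571 = 9.296 h.
Leg 3: 17.7 h is already measured aboard the drone.
Leg 4: 35.8 h is already measured aboard the drone.
Total: 35.60 + 9.296 + 17.70 + 35.80 h.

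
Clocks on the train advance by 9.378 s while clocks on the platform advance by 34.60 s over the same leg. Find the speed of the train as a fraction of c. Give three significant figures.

The proper time is measured on the train (both events occur at the train's location); Δt is measured on the platform. γ = Δt/τ = 34.60/9.378 = 3.689.
β = √(1 − 1/γ²) = √(1 − 0.07346) = √0.9265

β = 0.963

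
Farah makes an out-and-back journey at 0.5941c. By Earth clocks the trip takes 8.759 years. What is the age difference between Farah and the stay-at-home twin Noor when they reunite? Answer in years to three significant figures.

γ = 1/√(1 − 0.5941²) = 1/√0.6470 = 1.243
Farah's elapsed proper time: τ = 8.759/1.243 = 7.046 years.
Age gap = Δt − τ = 8.759 − 7.046 years.

Δt − τ = 1.71 years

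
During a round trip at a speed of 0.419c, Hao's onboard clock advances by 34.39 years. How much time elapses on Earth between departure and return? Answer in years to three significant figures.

γ = 1/√(1 − 0.419²) = 1/√0.8244 = 1.101
Earth-frame duration is the dilated interval: Δt = γτ = 1.101 × 34.39 years.

Δt = 37.9 years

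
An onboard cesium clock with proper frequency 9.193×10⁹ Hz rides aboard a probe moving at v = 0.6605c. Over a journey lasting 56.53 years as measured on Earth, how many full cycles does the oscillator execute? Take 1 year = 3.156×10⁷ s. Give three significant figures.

N = 1.23×10¹⁹

γ = 1/√(1 − 0.6605²) = 1/√0.5637 = 1.332
The oscillator's own cycle count is N = f × τ where τ is the proper time aboard the probe. τ = Δt/γ = 56.53/1.332 = 42.44 years = 1.340×10⁹ s.
N = 9.193×10⁹ × 1.340×10⁹ = 1.231×10¹⁹.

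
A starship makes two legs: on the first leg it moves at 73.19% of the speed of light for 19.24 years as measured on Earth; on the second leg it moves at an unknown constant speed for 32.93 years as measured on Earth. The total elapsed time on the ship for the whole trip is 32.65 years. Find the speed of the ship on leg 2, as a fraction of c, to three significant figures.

Leg 1: β = 0.7319; γ = 1/√(1 − 0.7319²) = 1/√0.4643 = 1.468; τ_1 = 19.24/1.468 = 13.11 years.
Leg 2: speed unknown; τ_2 = 32.93/γ_2.
Total proper time: 13.11 + τ_2 = 32.65, so τ_2 = 32.65 − 13.11 = 19.54 years.
γ_2 = 32.93/19.54 = 1.685; β = √(1 − 1/γ²) = √0.6479.

β = 0.805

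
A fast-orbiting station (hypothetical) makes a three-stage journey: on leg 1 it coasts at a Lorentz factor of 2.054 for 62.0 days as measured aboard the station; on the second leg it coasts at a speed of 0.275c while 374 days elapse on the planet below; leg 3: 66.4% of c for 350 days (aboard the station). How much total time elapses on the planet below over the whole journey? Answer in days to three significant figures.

Leg 1: γ = 2.054; Δt_1 = 2.054 × 62.0 = 127.3 days.
Leg 2: 374 days is already measured on the planet below.
Leg 3: β = 0.664; γ = 1/√(1 − 0.664²) = 1/√0.5591 = 1.337; Δt_3 = 1.337 × 350 = 468.1 days.
Total: 127.3 + 374.0 + 468.1 days.

Δt = 969 days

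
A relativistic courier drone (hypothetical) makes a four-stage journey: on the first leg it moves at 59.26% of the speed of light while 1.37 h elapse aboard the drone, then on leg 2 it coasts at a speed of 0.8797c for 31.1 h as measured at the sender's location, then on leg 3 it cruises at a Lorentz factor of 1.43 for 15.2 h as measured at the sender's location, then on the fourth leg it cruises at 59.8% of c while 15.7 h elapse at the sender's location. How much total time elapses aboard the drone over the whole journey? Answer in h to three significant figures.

τ = 39.4 h

Leg 1: 1.37 h is already measured aboard the drone.
Leg 2: γ = 1/√(1 − 0.8797²) = 1/√0.2261 = 2.103; τ_2 = 31.1/2.103 = 14.79 h.
Leg 3: γ = 1.43; τ_3 = 15.2/1.430 = 10.63 h.
Leg 4: β = 0.598; γ = 1/√(1 − 0.598²) = 1/√0.6424 = 1.248; τ_4 = 15.7/1.248 = 12.58 h.
Total: 1.370 + 14.79 + 10.63 + 12.58 h.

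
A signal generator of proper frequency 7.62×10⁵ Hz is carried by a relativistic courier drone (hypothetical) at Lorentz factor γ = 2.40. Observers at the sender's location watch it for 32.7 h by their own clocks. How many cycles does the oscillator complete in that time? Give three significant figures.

γ = 2.40
During 32.7 h of lab time, the oscillator's proper time advances by τ = Δt/γ = 32.7/2.400 = 13.63 h = 4.905×10⁴ s.
N = f × τ = 7.62×10⁵ × 4.905×10⁴ = 3.738×10¹⁰.

N = 3.74×10¹⁰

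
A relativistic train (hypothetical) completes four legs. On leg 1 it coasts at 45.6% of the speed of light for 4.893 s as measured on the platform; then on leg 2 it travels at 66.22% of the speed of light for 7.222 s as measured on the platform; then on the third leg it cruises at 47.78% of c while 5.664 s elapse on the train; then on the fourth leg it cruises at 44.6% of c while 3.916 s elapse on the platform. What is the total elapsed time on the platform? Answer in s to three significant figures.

Δt = 22.5 s

Leg 1: 4.893 s is already measured on the platform.
Leg 2: 7.222 s is already measured on the platform.
Leg 3: β = 0.4778; γ = 1/√(1 − 0.4778²) = 1/√0.7717 = 1.138; Δt_3 = 1.138 × 5.664 = 6.448 s.
Leg 4: 3.916 s is already measured on the platform.
Total: 4.893 + 7.222 + 6.448 + 3.916 s.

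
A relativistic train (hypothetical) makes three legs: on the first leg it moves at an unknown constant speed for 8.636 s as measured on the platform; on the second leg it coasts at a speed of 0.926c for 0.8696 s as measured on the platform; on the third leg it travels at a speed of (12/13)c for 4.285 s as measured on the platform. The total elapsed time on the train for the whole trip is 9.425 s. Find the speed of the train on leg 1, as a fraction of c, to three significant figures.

Leg 1: speed unknown; τ_1 = 8.636/γ_1.
Leg 2: γ = 1/√(1 − 0.926²) = 1/√0.1425 = 2.649; τ_2 = 0.8696/2.649 = 0.3283 s.
Leg 3: γ = 1/√(1 − (12/13)²) = 13/5 = 2.600; τ_3 = 4.285/2.600 = 1.648 s.
Total proper time: τ_1 + 0.3283 + 1.648 = 9.425, so τ_1 = 9.425 − 1.976 = 7.449 s.
γ_1 = 8.636/7.449 = 1.159; β = √(1 − 1/γ²) = √0.2561.

β = 0.506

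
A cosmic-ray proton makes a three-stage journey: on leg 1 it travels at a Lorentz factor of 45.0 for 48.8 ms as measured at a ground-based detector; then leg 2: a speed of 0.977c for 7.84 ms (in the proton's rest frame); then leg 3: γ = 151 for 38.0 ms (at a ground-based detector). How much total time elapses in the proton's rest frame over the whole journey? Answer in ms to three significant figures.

τ = 9.18 ms

Leg 1: γ = 45.0; τ_1 = 48.8/45.00 = 1.084 ms.
Leg 2: 7.84 ms is already measured in the proton's rest frame.
Leg 3: γ = 151; τ_3 = 38.0/151.0 = 0.2517 ms.
Total: 1.084 + 7.840 + 0.2517 ms.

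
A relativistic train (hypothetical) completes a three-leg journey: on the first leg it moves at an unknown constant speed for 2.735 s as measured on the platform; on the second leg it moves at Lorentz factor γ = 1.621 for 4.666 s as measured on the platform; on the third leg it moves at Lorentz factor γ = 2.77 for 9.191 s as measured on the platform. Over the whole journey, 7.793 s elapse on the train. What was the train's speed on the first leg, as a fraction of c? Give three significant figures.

Leg 1: speed unknown; τ_1 = 2.735/γ_1.
Leg 2: γ = 1.621; τ_2 = 4.666/1.621 = 2.878 s.
Leg 3: γ = 2.77; τ_3 = 9.191/2.770 = 3.318 s.
Total proper time: τ_1 + 2.878 + 3.318 = 7.793, so τ_1 = 7.793 − 6.197 = 1.596 s.
γ_1 = 2.735/1.596 = 1.713; β = √(1 − 1/γ²) = √0.6593.

β = 0.812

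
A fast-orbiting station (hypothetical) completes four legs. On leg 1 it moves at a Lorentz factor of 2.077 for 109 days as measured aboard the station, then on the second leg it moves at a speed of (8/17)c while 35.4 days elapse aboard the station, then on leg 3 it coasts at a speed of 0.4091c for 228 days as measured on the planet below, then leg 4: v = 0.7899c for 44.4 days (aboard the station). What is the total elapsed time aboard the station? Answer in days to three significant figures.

τ = 397 days

Leg 1: 109 days is already measured aboard the station.
Leg 2: 35.4 days is already measured aboard the station.
Leg 3: γ = 1/√(1 − 0.4091²) = 1/√0.8326 = 1.096; τ_3 = 228/1.096 = 208.0 days.
Leg 4: 44.4 days is already measured aboard the station.
Total: 109.0 + 35.40 + 208.0 + 44.40 days.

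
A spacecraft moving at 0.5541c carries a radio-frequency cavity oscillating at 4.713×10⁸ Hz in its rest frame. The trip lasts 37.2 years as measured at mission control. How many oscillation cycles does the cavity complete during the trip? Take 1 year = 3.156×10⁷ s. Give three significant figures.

γ = 1/√(1 − 0.5541²) = 1/√0.6930 = 1.201
The oscillator's own cycle count is N = f × τ where τ is the proper time aboard the spacecraft. τ = Δt/γ = 37.2/1.201 = 30.97 years = 9.773×10⁸ s.
N = 4.713×10⁸ × 9.773×10⁸ = 4.606×10¹⁷.

N = 4.61×10¹⁷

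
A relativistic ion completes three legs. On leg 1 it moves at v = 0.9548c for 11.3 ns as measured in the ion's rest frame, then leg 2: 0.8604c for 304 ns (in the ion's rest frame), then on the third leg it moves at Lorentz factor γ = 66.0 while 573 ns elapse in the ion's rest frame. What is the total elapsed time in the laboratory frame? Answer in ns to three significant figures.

Leg 1: γ = 1/√(1 − 0.9548²) = 1/√0.08836 = 3.364; Δt_1 = 3.364 × 11.3 = 38.02 ns.
Leg 2: γ = 1/√(1 − 0.8604²) = 1/√0.2597 = 1.962; Δt_2 = 1.962 × 304 = 596.5 ns.
Leg 3: γ = 66.0; Δt_3 = 66.00 × 573 = 3.782×10⁴ ns.
Total: 38.02 + 596.5 + 3.782×10⁴ ns.

Δt = 3.85×10⁴ ns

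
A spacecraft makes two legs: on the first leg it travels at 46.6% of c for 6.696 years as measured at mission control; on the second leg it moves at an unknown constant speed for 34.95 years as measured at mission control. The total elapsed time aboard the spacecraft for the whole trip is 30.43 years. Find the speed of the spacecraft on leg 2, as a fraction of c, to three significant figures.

Leg 1: β = 0.466; γ = 1/√(1 − 0.466²) = 1/√0.7828 = 1.130; τ_1 = 6.696/1.130 = 5.925 years.
Leg 2: speed unknown; τ_2 = 34.95/γ_2.
Total proper time: 5.925 + τ_2 = 30.43, so τ_2 = 30.43 − 5.925 = 24.51 years.
γ_2 = 34.95/24.51 = 1.426; β = √(1 − 1/γ²) = √0.5084.

β = 0.713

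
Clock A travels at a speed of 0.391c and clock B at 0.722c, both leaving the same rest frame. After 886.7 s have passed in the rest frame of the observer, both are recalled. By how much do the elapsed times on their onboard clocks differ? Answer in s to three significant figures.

A: γ = 1/√(1 − 0.391²) = 1/√0.8471 = 1.086; τ_A = 886.7/1.086 = 816.1 s.
B: γ = 1/√(1 − 0.722²) = 1/√0.4787 = 1.445; τ_B = 886.7/1.445 = 613.5 s.

|τ_A − τ_B| = 203 s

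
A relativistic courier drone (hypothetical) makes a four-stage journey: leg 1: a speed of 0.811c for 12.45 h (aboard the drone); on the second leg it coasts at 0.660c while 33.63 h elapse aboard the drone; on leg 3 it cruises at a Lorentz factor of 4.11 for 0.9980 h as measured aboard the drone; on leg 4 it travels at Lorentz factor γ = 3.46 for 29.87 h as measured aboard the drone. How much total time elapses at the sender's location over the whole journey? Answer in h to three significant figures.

Leg 1: γ = 1/√(1 − 0.811²) = 1/√0.3423 = 1.709; Δt_1 = 1.709 × 12.45 = 21.28 h.
Leg 2: γ = 1/√(1 − 0.660²) = 1/√0.5644 = 1.331; Δt_2 = 1.331 × 33.63 = 44.76 h.
Leg 3: γ = 4.11; Δt_3 = 4.110 × 0.9980 = 4.102 h.
Leg 4: γ = 3.46; Δt_4 = 3.460 × 29.87 = 103.4 h.
Total: 21.28 + 44.76 + 4.102 + 103.4 h.

Δt = 173 h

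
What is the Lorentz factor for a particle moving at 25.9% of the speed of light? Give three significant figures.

β = 0.259; γ = 1/√(1 − 0.259²) = 1/√0.9329 = 1.035

γ = 1.04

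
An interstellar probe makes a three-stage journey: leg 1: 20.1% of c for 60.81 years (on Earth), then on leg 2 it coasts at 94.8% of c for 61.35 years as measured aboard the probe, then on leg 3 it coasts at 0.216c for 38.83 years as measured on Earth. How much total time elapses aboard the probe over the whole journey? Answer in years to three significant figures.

τ = 159 years

Leg 1: β = 0.201; γ = 1/√(1 − 0.201²) = 1/√0.9596 = 1.021; τ_1 = 60.81/1.021 = 59.57 years.
Leg 2: 61.35 years is already measured aboard the probe.
Leg 3: γ = 1/√(1 − 0.216²) = 1/√0.9533 = 1.024; τ_3 = 38.83/1.024 = 37.91 years.
Total: 59.57 + 61.35 + 37.91 years.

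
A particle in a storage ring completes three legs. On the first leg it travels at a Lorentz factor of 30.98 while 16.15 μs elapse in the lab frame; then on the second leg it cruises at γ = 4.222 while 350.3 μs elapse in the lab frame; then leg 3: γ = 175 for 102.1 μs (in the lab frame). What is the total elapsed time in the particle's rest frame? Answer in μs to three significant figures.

Leg 1: γ = 30.98; τ_1 = 16.15/30.98 = 0.5213 μs.
Leg 2: γ = 4.222; τ_2 = 350.3/4.222 = 82.97 μs.
Leg 3: γ = 175; τ_3 = 102.1/175.0 = 0.5834 μs.
Total: 0.5213 + 82.97 + 0.5834 μs.

τ = 84.1 μs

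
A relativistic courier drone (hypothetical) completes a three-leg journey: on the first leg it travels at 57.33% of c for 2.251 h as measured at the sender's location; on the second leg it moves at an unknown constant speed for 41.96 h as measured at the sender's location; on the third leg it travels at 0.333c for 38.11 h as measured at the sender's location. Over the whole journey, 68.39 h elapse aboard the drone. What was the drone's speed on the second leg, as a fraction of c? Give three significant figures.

Leg 1: β = 0.5733; γ = 1/√(1 − 0.5733²) = 1/√0.6713 = 1.220; τ_1 = 2.251/1.220 = 1.844 h.
Leg 2: speed unknown; τ_2 = 41.96/γ_2.
Leg 3: γ = 1/√(1 − 0.333²) = 1/√0.8891 = 1.061; τ_3 = 38.11/1.061 = 35.93 h.
Total proper time: 1.844 + τ_2 + 35.93 = 68.39, so τ_2 = 68.39 − 37.78 = 30.61 h.
γ_2 = 41.96/30.61 = 1.371; β = √(1 − 1/γ²) = √0.4678.

β = 0.684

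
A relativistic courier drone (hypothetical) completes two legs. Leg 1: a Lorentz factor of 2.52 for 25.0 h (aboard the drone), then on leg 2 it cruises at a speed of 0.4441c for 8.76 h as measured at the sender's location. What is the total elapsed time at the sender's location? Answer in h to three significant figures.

Δt = 71.8 h

Leg 1: γ = 2.52; Δt_1 = 2.520 × 25.0 = 63.00 h.
Leg 2: 8.76 h is already measured at the sender's location.
Total: 63.00 + 8.760 h.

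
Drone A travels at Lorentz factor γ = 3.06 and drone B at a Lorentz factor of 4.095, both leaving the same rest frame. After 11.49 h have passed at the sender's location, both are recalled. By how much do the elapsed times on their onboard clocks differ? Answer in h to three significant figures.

|τ_A − τ_B| = 0.949 h

A: γ = 3.06; τ_A = 11.49/3.060 = 3.755 h.
B: γ = 4.095; τ_B = 11.49/4.095 = 2.806 h.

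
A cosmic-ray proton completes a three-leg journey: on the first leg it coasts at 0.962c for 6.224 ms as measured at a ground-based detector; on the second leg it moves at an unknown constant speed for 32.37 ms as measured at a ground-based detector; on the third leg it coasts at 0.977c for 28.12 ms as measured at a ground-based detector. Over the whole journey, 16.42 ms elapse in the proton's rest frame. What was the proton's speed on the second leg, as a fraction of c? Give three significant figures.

Leg 1: γ = 1/√(1 − 0.962²) = 1/√0.07456 = 3.662; τ_1 = 6.224/3.662 = 1.699 ms.
Leg 2: speed unknown; τ_2 = 32.37/γ_2.
Leg 3: γ = 1/√(1 − 0.977²) = 1/√0.04547 = 4.690; τ_3 = 28.12/4.690 = 5.996 ms.
Total proper time: 1.699 + τ_2 + 5.996 = 16.42, so τ_2 = 16.42 − 7.696 = 8.724 ms.
γ_2 = 32.37/8.724 = 3.710; β = √(1 − 1/γ²) = √0.9274.

β = 0.963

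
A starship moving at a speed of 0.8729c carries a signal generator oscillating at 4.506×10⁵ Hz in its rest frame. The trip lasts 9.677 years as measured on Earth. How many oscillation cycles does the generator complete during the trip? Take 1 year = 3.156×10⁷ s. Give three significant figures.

γ = 1/√(1 − 0.8729²) = 1/√0.2380 = 2.050
The oscillator's own cycle count is N = f × τ where τ is the proper time on the ship. τ = Δt/γ = 9.677/2.050 = 4.721 years = 1.490×10⁸ s.
N = 4.506×10⁵ × 1.490×10⁸ = 6.714×10¹³.

N = 6.71×10¹³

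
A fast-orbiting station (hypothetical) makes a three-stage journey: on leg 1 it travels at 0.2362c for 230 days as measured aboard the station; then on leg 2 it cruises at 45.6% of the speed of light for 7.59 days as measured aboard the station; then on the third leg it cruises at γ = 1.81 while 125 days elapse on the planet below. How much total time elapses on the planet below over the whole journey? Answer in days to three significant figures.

Δt = 370 days

Leg 1: γ = 1/√(1 − 0.2362²) = 1/√0.9442 = 1.029; Δt_1 = 1.029 × 230 = 236.7 days.
Leg 2: β = 0.456; γ = 1/√(1 − 0.456²) = 1/√0.7921 = 1.124; Δt_2 = 1.124 × 7.59 = 8.528 days.
Leg 3: 125 days is already measured on the planet below.
Total: 236.7 + 8.528 + 125.0 days.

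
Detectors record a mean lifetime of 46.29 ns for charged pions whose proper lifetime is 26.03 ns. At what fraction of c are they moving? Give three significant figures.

γ = Δt/τ₀ = 46.29/26.03 = 1.778
β = √(1 − 1/γ²) = √(1 − 0.3162) = √0.6838

v = 0.827c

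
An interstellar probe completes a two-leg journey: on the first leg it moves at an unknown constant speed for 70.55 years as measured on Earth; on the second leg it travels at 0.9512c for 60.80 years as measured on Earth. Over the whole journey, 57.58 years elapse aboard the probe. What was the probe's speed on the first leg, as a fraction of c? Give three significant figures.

Leg 1: speed unknown; τ_1 = 70.55/γ_1.
Leg 2: γ = 1/√(1 − 0.9512²) = 1/√0.09522 = 3.241; τ_2 = 60.80/3.241 = 18.76 years.
Total proper time: τ_1 + 18.76 = 57.58, so τ_1 = 57.58 − 18.76 = 38.82 years.
γ_1 = 70.55/38.82 = 1.817; β = √(1 − 1/γ²) = √0.6972.

β = 0.835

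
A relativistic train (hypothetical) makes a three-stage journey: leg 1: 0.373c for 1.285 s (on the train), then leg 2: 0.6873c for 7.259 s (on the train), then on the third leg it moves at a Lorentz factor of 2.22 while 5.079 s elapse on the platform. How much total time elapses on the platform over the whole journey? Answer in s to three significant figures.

Δt = 16.5 s

Leg 1: γ = 1/√(1 − 0.373²) = 1/√0.8609 = 1.078; Δt_1 = 1.078 × 1.285 = 1.385 s.
Leg 2: γ = 1/√(1 − 0.6873²) = 1/√0.5276 = 1.377; Δt_2 = 1.377 × 7.259 = 9.993 s.
Leg 3: 5.079 s is already measured on the platform.
Total: 1.385 + 9.993 + 5.079 s.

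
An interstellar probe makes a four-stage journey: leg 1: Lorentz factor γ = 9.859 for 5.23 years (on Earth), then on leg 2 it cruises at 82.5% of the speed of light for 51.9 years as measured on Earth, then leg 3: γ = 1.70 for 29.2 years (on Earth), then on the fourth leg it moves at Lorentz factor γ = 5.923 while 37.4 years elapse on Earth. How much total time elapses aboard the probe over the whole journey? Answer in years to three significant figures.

Leg 1: γ = 9.859; τ_1 = 5.23/9.859 = 0.5305 years.
Leg 2: β = 0.825; γ = 1/√(1 − 0.825²) = 1/√0.3194 = 1.769; τ_2 = 51.9/1.769 = 29.33 years.
Leg 3: γ = 1.70; τ_3 = 29.2/1.700 = 17.18 years.
Leg 4: γ = 5.923; τ_4 = 37.4/5.923 = 6.314 years.
Total: 0.5305 + 29.33 + 17.18 + 6.314 years.

τ = 53.4 years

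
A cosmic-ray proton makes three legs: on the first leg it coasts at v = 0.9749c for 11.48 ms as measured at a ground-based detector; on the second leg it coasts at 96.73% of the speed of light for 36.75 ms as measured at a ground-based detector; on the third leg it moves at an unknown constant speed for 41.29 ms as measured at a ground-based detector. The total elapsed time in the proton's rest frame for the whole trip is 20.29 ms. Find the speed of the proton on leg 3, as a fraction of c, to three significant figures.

β = 0.979

Leg 1: γ = 1/√(1 − 0.9749²) = 1/√0.04957 = 4.491; τ_1 = 11.48/4.491 = 2.556 ms.
Leg 2: β = 0.9673; γ = 1/√(1 − 0.9673²) = 1/√0.06433 = 3.943; τ_2 = 36.75/3.943 = 9.321 ms.
Leg 3: speed unknown; τ_3 = 41.29/γ_3.
Total proper time: 2.556 + 9.321 + τ_3 = 20.29, so τ_3 = 20.29 − 11.88 = 8.413 ms.
γ_3 = 41.29/8.413 = 4.908; β = √(1 − 1/γ²) = √0.9585.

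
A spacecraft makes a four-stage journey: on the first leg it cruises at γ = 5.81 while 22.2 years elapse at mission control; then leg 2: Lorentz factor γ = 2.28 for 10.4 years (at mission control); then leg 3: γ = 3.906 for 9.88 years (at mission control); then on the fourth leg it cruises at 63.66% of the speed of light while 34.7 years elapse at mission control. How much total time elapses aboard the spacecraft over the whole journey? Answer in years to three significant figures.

τ = 37.7 years

Leg 1: γ = 5.81; τ_1 = 22.2/5.810 = 3.821 years.
Leg 2: γ = 2.28; τ_2 = 10.4/2.280 = 4.561 years.
Leg 3: γ = 3.906; τ_3 = 9.88/3.906 = 2.529 years.
Leg 4: β = 0.6366; γ = 1/√(1 − 0.6366²) = 1/√0.5947 = 1.297; τ_4 = 34.7/1.297 = 26.76 years.
Total: 3.821 + 4.561 + 2.529 + 26.76 years.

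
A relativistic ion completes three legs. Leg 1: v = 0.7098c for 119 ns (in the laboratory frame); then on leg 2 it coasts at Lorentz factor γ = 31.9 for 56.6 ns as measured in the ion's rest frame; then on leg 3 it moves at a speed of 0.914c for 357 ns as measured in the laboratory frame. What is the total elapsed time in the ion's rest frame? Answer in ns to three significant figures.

Leg 1: γ = 1/√(1 − 0.7098²) = 1/√0.4962 = 1.420; τ_1 = 119/1.420 = 83.82 ns.
Leg 2: 56.6 ns is already measured in the ion's rest frame.
Leg 3: γ = 1/√(1 − 0.914²) = 1/√0.1646 = 2.465; τ_3 = 357/2.465 = 144.8 ns.
Total: 83.82 + 56.60 + 144.8 ns.

τ = 285 ns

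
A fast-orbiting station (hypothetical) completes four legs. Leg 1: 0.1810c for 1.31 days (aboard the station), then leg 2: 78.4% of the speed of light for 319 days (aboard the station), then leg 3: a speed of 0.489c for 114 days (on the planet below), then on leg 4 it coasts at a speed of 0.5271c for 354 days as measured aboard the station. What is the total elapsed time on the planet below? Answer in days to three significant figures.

Δt = 1050 days

Leg 1: γ = 1/√(1 − 0.1810²) = 1/√0.9672 = 1.017; Δt_1 = 1.017 × 1.31 = 1.332 days.
Leg 2: β = 0.784; γ = 1/√(1 − 0.784²) = 1/√0.3853 = 1.611; Δt_2 = 1.611 × 319 = 513.9 days.
Leg 3: 114 days is already measured on the planet below.
Leg 4: γ = 1/√(1 − 0.5271²) = 1/√0.7222 = 1.177; Δt_4 = 1.177 × 354 = 416.6 days.
Total: 1.332 + 513.9 + 114.0 + 416.6 days.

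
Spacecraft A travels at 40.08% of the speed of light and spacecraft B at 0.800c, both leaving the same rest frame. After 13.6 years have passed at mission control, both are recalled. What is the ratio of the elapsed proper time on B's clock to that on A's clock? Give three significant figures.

τ_B/τ_A = 0.655

A: β = 0.4008; γ = 1/√(1 − 0.4008²) = 1/√0.8394 = 1.092. B: γ = 1/√(1 − 0.800²) = 5/3 ≈ 1.667.
τ_A/τ_B = γ_B/γ_A = 1.667/1.092 = 1.527, so τ_B/τ_A = 0.6549.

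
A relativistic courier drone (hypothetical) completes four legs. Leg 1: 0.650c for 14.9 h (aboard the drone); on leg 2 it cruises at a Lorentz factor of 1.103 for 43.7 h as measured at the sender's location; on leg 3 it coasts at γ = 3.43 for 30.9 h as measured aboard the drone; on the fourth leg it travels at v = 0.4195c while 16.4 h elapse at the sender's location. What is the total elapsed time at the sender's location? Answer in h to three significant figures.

Δt = 186 h

Leg 1: γ = 1/√(1 − 0.650²) = 1/√0.5775 = 1.316; Δt_1 = 1.316 × 14.9 = 19.61 h.
Leg 2: 43.7 h is already measured at the sender's location.
Leg 3: γ = 3.43; Δt_3 = 3.430 × 30.9 = 106.0 h.
Leg 4: 16.4 h is already measured at the sender's location.
Total: 19.61 + 43.70 + 106.0 + 16.40 h.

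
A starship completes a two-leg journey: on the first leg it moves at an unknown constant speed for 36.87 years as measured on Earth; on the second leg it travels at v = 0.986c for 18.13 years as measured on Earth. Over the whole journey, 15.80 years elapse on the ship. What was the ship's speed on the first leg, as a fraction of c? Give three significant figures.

β = 0.938

Leg 1: speed unknown; τ_1 = 36.87/γ_1.
Leg 2: γ = 1/√(1 − 0.986²) = 1/√0.02780 = 5.997; τ_2 = 18.13/5.997 = 3.023 years.
Total proper time: τ_1 + 3.023 = 15.80, so τ_1 = 15.80 − 3.023 = 12.78 years.
γ_1 = 36.87/12.78 = 2.886; β = √(1 − 1/γ²) = √0.8799.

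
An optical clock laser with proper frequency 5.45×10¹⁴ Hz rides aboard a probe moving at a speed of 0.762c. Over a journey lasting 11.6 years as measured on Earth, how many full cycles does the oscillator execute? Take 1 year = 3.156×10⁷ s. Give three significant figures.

γ = 1/√(1 − 0.762²) = 1/√0.4194 = 1.544
The oscillator's own cycle count is N = f × τ where τ is the proper time aboard the probe. τ = Δt/γ = 11.6/1.544 = 7.512 years = 2.371×10⁸ s.
N = 5.45×10¹⁴ × 2.371×10⁸ = 1.292×10²³.

N = 1.29×10²³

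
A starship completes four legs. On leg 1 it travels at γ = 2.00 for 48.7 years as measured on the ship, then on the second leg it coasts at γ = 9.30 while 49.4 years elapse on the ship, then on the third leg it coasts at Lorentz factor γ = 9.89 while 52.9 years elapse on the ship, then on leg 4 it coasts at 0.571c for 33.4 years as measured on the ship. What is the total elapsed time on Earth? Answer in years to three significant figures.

Leg 1: γ = 2.00; Δt_1 = 2.000 × 48.7 = 97.40 years.
Leg 2: γ = 9.30; Δt_2 = 9.300 × 49.4 = 459.4 years.
Leg 3: γ = 9.89; Δt_3 = 9.890 × 52.9 = 523.2 years.
Leg 4: γ = 1/√(1 − 0.571²) = 1/√0.6740 = 1.218; Δt_4 = 1.218 × 33.4 = 40.68 years.
Total: 97.40 + 459.4 + 523.2 + 40.68 years.

Δt = 1120 years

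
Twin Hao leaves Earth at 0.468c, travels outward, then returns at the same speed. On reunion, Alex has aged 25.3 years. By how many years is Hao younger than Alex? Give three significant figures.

γ = 1/√(1 − 0.468²) = 1/√0.7810 = 1.132
Hao's elapsed proper time: τ = 25.3/1.132 = 22.36 years.
Age gap = Δt − τ = 25.3 − 22.36 years.

Δt − τ = 2.94 years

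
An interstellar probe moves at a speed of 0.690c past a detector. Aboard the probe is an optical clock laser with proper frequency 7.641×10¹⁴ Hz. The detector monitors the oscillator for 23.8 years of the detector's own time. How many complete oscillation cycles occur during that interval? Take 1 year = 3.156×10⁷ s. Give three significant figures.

γ = 1/√(1 − 0.690²) = 1/√0.5239 = 1.382
During 23.8 years of lab time, the oscillator's proper time advances by τ = Δt/γ = 23.8/1.382 = 17.23 years = 5.437×10⁸ s.
N = f × τ = 7.641×10¹⁴ × 5.437×10⁸ = 4.154×10²³.

N = 4.15×10²³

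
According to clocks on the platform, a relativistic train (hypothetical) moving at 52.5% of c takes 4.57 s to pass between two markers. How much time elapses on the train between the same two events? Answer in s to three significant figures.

β = 0.525; γ = 1/√(1 − 0.525²) = 1/√0.7244 = 1.175
The interval measured on the platform is the dilated one; the clock on the train measures the proper time τ = Δt/γ = 4.57/1.175 s.

τ = 3.89 s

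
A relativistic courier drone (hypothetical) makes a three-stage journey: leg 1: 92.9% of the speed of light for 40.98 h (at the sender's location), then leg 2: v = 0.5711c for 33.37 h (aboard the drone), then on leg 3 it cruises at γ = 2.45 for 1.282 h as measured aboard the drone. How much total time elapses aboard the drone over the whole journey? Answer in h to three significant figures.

τ = 49.8 h

Leg 1: β = 0.929; γ = 1/√(1 − 0.929²) = 1/√0.1370 = 2.702; τ_1 = 40.98/2.702 = 15.17 h.
Leg 2: 33.37 h is already measured aboard the drone.
Leg 3: 1.282 h is already measured aboard the drone.
Total: 15.17 + 33.37 + 1.282 h.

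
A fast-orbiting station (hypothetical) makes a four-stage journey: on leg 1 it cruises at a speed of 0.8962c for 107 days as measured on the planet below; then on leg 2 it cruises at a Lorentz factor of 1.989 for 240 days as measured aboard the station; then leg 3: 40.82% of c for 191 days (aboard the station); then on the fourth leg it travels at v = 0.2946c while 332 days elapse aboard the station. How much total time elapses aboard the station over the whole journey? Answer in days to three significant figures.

τ = 810 days

Leg 1: γ = 1/√(1 − 0.8962²) = 1/√0.1968 = 2.254; τ_1 = 107/2.254 = 47.47 days.
Leg 2: 240 days is already measured aboard the station.
Leg 3: 191 days is already measured aboard the station.
Leg 4: 332 days is already measured aboard the station.
Total: 47.47 + 240.0 + 191.0 + 332.0 days.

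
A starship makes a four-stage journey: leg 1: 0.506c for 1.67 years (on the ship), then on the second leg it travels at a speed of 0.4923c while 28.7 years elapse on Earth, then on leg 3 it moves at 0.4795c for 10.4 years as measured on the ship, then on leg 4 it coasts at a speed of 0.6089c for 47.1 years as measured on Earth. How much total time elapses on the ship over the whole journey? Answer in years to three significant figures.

Leg 1: 1.67 years is already measured on the ship.
Leg 2: γ = 1/√(1 − 0.4923²) = 1/√0.7576 = 1.149; τ_2 = 28.7/1.149 = 24.98 years.
Leg 3: 10.4 years is already measured on the ship.
Leg 4: γ = 1/√(1 − 0.6089²) = 1/√0.6292 = 1.261; τ_4 = 47.1/1.261 = 37.36 years.
Total: 1.670 + 24.98 + 10.40 + 37.36 years.

τ = 74.4 years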